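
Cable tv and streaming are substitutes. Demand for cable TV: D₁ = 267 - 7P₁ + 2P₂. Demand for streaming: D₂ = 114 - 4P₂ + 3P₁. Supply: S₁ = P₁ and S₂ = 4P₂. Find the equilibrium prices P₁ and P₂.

Market 1: 267 - 7P₁ + 2P₂ = P₁ → 8P₁ - 2P₂ = 267.
Market 2: 8P₂ - 3P₁ = 114.
Eliminating P₂: 8×(1) + 2×(2) gives 58P₁ = 2364, so P₁ = 1182/29.
Back-substitute into (2): P₂ = (114 + 3×1182/29) / 8 = 1713/58.

P₁ = 1182/29, P₂ = 1713/58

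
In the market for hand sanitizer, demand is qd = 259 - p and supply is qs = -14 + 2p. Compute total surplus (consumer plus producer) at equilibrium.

Total surplus = 21168

Equilibrium: 259 - p = -14 + 2p gives p* = 91, q* = 168.
Demand choke price: p = 259; supply starts at p = 7.
CS = ½(259 − 91)(168) = 14112; PS = ½(91 − 7)(168) = 7056.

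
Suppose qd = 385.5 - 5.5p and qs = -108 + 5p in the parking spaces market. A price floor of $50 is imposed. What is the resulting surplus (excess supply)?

Surplus = 31.5

Equilibrium price would be p* = 47, so the floor at 50 binds.
At p = 50: qd = 110.5, qs = 142.
Surplus = 142 − 110.5 = 31.5.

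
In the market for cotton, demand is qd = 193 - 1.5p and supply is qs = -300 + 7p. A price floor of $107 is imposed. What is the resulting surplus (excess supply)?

Surplus = 416.5

Equilibrium price would be p* = 58, so the floor at 107 binds.
At p = 107: qd = 32.5, qs = 449.
Surplus = 449 − 32.5 = 416.5.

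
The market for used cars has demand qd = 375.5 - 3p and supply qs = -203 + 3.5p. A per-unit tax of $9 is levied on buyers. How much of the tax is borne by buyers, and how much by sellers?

Pre-tax equilibrium: p* = 89, q* = 108.5.
Tax on buyers shifts demand to qd = 375.5 − 3(p + 9) = 348.5 - 3p.
348.5 - 3p = -203 + 3.5p gives seller price ps = 1103/13; buyers pay pb = 1103/13 + 9 = 1220/13.
New quantity: q = 375.5 − 3(1220/13) = 2443/26.
Buyer burden = 1220/13 − 89 = 63/13; seller burden = 89 − 1103/13 = 54/13.

Buyers bear 63/13, sellers bear 54/13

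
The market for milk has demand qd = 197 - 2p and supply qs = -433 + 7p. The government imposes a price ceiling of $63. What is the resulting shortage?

Shortage = 63

Equilibrium price would be p* = 70, so the ceiling at 63 binds.
At p = 63: qd = 197 − 2(63) = 71, qs = -433 + 7(63) = 8.
Shortage = 71 − 8 = 63.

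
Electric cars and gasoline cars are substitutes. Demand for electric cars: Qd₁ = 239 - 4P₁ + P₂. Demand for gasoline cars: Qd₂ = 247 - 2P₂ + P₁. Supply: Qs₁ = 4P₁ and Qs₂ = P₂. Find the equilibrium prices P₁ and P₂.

P₁ = 964/23, P₂ = 2215/23

Market 1: 239 - 4P₁ + P₂ = 4P₁ → 8P₁ - P₂ = 239.
Market 2: 3P₂ - P₁ = 247.
Eliminating P₂: 3×(1) + 1×(2) gives 23P₁ = 964, so P₁ = 964/23.
Back-substitute into (2): P₂ = (247 + 1×964/23) / 3 = 2215/23.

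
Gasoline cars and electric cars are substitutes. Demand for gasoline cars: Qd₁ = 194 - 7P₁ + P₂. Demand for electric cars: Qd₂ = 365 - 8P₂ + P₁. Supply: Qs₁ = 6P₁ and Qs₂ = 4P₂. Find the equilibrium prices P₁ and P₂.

P₁ = 2693/155, P₂ = 4939/155

Market 1: 194 - 7P₁ + P₂ = 6P₁ → 13P₁ - P₂ = 194.
Market 2: 12P₂ - P₁ = 365.
Eliminating P₂: 12×(1) + 1×(2) gives 155P₁ = 2693, so P₁ = 2693/155.
Back-substitute into (2): P₂ = (365 + 1×2693/155) / 12 = 4939/155.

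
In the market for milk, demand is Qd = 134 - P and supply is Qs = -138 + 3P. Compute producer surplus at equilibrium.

Equilibrium: 134 - P = -138 + 3P gives P* = 68, Q* = 66.
Supply starts at P = 46 (where Qs = 0).
PS = ½(68 − 46)(66) = 726.

Producer surplus = 726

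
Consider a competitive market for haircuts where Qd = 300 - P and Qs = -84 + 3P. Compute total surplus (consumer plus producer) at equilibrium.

Total surplus = 27744

Equilibrium: 300 - P = -84 + 3P gives P* = 96, Q* = 204.
Demand choke price: P = 300; supply starts at P = 28.
CS = ½(300 − 96)(204) = 20808; PS = ½(96 − 28)(204) = 6936.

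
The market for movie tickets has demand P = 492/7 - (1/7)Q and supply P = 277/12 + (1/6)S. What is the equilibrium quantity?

Q* = 152.5

Set the two price expressions equal: 492/7 - (1/7)Q = 277/12 + (1/6)Q.
3965/84 = (13/42)Q, so Q* = 152.5.
P* = 492/7 − (1/7)(152.5) = 48.5.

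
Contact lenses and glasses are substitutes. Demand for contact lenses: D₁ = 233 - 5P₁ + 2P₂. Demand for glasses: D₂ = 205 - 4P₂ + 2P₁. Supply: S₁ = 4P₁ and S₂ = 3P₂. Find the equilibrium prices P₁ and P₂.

P₁ = 2041/59, P₂ = 2311/59

Market 1: 233 - 5P₁ + 2P₂ = 4P₁ → 9P₁ - 2P₂ = 233.
Market 2: 7P₂ - 2P₁ = 205.
Eliminating P₂: 7×(1) + 2×(2) gives 59P₁ = 2041, so P₁ = 2041/59.
Back-substitute into (2): P₂ = (205 + 2×2041/59) / 7 = 2311/59.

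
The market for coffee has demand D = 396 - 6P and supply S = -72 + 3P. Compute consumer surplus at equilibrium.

Equilibrium: 396 - 6P = -72 + 3P gives P* = 52, Q* = 84.
Demand choke price (D = 0): P = 66.
CS = ½(66 − 52)(84) = 588.

Consumer surplus = 588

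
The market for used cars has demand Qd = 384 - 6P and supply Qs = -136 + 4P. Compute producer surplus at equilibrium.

Equilibrium: 384 - 6P = -136 + 4P gives P* = 52, Q* = 72.
Supply starts at P = 34 (where Qs = 0).
PS = ½(52 − 34)(72) = 648.

Producer surplus = 648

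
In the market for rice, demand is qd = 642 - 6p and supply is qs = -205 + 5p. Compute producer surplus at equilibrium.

Equilibrium: 642 - 6p = -205 + 5p gives p* = 77, q* = 180.
Supply starts at p = 41 (where qs = 0).
PS = ½(77 − 41)(180) = 3240.

Producer surplus = 3240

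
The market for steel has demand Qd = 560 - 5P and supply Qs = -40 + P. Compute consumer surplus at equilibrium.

Consumer surplus = 360

Equilibrium: 560 - 5P = -40 + P gives P* = 100, Q* = 60.
Demand choke price (Qd = 0): P = 112.
CS = ½(112 − 100)(60) = 360.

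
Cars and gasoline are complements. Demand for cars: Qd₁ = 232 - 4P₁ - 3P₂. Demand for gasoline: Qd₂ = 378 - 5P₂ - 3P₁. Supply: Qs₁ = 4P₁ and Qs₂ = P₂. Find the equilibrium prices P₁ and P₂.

P₁ = 86/13, P₂ = 776/13

Market 1: 232 - 4P₁ - 3P₂ = 4P₁ → 8P₁ + 3P₂ = 232.
Market 2: 6P₂ + 3P₁ = 378.
Eliminating P₂: 6×(1) − 3×(2) gives 39P₁ = 258, so P₁ = 86/13.
Back-substitute into (2): P₂ = (378 − 3×86/13) / 6 = 776/13.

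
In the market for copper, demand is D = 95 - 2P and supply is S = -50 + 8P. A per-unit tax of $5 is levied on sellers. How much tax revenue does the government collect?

Pre-tax equilibrium: P* = 14.5, Q* = 66.
Tax on sellers shifts supply to S = -50 + 8(P − 5) = -90 + 8P.
95 - 2P = -90 + 8P gives buyer price Pb = 18.5; sellers receive Ps = 18.5 − 5 = 13.5.
New quantity: Q = 95 − 2(18.5) = 58.
Revenue = 5 × 58 = 290.

Tax revenue = 290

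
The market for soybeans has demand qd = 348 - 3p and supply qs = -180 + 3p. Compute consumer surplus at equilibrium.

Equilibrium: 348 - 3p = -180 + 3p gives p* = 88, q* = 84.
Demand choke price (qd = 0): p = 116.
CS = ½(116 − 88)(84) = 1176.

Consumer surplus = 1176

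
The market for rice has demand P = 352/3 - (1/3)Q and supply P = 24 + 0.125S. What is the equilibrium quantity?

Set the two price expressions equal: 352/3 - (1/3)Q = 24 + 0.125Q.
280/3 = (11/24)Q, so Q* = 2240/11.
P* = 352/3 − (1/3)(2240/11) = 544/11.

Q* = 2240/11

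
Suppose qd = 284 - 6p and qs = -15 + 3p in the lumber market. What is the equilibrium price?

Set qd = qs: 284 - 6p = -15 + 3p.
299 = 9p, so p* = 299/9.
q* = 284 − 6(299/9) = 254/3.

p* = 299/9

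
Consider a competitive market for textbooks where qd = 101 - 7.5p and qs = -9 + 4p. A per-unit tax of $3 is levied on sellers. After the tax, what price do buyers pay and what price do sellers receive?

Pre-tax equilibrium: p* = 220/23, q* = 673/23.
Tax on sellers shifts supply to qs = -9 + 4(p − 3) = -21 + 4p.
101 - 7.5p = -21 + 4p gives buyer price pb = 244/23; sellers receive ps = 244/23 − 3 = 175/23.
New quantity: q = 101 − 7.5(244/23) = 493/23.

Buyers pay 244/23, sellers receive 175/23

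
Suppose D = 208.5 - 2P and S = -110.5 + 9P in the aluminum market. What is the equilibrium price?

P* = 29

Set D = S: 208.5 - 2P = -110.5 + 9P.
319 = 11P, so P* = 29.
Q* = 208.5 − 2(29) = 150.5.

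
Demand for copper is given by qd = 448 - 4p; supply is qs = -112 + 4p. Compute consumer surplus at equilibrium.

Consumer surplus = 3528

Equilibrium: 448 - 4p = -112 + 4p gives p* = 70, q* = 168.
Demand choke price (qd = 0): p = 112.
CS = ½(112 − 70)(168) = 3528.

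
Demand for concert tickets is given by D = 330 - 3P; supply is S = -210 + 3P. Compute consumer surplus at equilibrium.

Consumer surplus = 600

Equilibrium: 330 - 3P = -210 + 3P gives P* = 90, Q* = 60.
Demand choke price (D = 0): P = 110.
CS = ½(110 − 90)(60) = 600.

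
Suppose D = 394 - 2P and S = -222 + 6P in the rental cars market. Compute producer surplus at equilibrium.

Producer surplus = 4800

Equilibrium: 394 - 2P = -222 + 6P gives P* = 77, Q* = 240.
Supply starts at P = 37 (where S = 0).
PS = ½(77 − 37)(240) = 4800.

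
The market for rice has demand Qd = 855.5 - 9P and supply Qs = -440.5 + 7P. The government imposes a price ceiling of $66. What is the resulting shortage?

Equilibrium price would be P* = 81, so the ceiling at 66 binds.
At P = 66: Qd = 855.5 − 9(66) = 261.5, Qs = -440.5 + 7(66) = 21.5.
Shortage = 261.5 − 21.5 = 240.

Shortage = 240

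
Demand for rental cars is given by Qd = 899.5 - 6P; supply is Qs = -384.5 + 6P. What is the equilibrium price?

Set Qd = Qs: 899.5 - 6P = -384.5 + 6P.
1284 = 12P, so P* = 107.
Q* = 899.5 − 6(107) = 257.5.

P* = 107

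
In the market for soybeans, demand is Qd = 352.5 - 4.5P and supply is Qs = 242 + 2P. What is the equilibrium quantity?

Q* = 276

Set Qd = Qs: 352.5 - 4.5P = 242 + 2P.
110.5 = 6.5P, so P* = 17.
Q* = 352.5 − 4.5(17) = 276.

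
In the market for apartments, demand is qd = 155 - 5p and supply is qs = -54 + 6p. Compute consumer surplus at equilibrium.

Equilibrium: 155 - 5p = -54 + 6p gives p* = 19, q* = 60.
Demand choke price (qd = 0): p = 31.
CS = ½(31 − 19)(60) = 360.

Consumer surplus = 360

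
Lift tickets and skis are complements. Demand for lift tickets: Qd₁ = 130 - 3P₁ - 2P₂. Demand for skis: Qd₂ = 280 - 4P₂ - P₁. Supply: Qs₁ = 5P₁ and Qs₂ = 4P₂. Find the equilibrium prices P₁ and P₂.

P₁ = 240/31, P₂ = 1055/31

Market 1: 130 - 3P₁ - 2P₂ = 5P₁ → 8P₁ + 2P₂ = 130.
Market 2: 8P₂ + P₁ = 280.
Eliminating P₂: 8×(1) − 2×(2) gives 62P₁ = 480, so P₁ = 240/31.
Back-substitute into (2): P₂ = (280 − 1×240/31) / 8 = 1055/31.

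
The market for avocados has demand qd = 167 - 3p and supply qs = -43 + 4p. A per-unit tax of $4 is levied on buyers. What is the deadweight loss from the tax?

Deadweight loss = 96/7

Pre-tax equilibrium: p* = 30, q* = 77.
Tax on buyers shifts demand to qd = 167 − 3(p + 4) = 155 - 3p.
155 - 3p = -43 + 4p gives seller price ps = 198/7; buyers pay pb = 198/7 + 4 = 226/7.
New quantity: q = 167 − 3(226/7) = 491/7.
DWL = ½ × 4 × (77 − 491/7) = 96/7.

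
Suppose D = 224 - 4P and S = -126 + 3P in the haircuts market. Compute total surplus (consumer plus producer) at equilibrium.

Equilibrium: 224 - 4P = -126 + 3P gives P* = 50, Q* = 24.
Demand choke price: P = 56; supply starts at P = 42.
CS = ½(56 − 50)(24) = 72; PS = ½(50 − 42)(24) = 96.

Total surplus = 168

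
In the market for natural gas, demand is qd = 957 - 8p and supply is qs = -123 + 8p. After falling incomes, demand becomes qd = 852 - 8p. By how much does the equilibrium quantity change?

Original equilibrium: p* = 67.5, q* = 417.
New equilibrium: 852 - 8p = -123 + 8p, so 975 = 16p and p' = 60.9375; q' = 852 − 8(60.9375) = 364.5.
Change in quantity: 364.5 − 417 = -52.5.

Δq = -52.5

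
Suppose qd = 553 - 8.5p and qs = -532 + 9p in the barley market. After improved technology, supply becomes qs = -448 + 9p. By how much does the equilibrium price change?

Original equilibrium: p* = 62, q* = 26.
New equilibrium: 553 - 8.5p = -448 + 9p, so 1001 = 17.5p and p' = 57.2; q' = 553 − 8.5(57.2) = 66.8.
Change in price: 57.2 − 62 = -4.8.

Δp = -4.8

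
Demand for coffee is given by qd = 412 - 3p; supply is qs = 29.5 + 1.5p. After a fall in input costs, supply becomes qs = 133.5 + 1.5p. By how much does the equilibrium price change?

Δp = -208/9

Original equilibrium: p* = 85, q* = 157.
New equilibrium: 412 - 3p = 133.5 + 1.5p, so 278.5 = 4.5p and p' = 557/9; q' = 412 − 3(557/9) = 679/3.
Change in price: 557/9 − 85 = -208/9.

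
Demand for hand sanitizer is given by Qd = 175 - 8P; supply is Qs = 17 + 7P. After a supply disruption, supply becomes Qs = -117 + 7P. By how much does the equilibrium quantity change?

ΔQ = -1072/15

Original equilibrium: P* = 158/15, Q* = 1361/15.
New equilibrium: 175 - 8P = -117 + 7P, so 292 = 15P and P' = 292/15; Q' = 175 − 8(292/15) = 289/15.
Change in quantity: 289/15 − 1361/15 = -1072/15.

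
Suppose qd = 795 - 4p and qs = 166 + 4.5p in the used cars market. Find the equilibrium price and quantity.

p* = 74, q* = 499

Set qd = qs: 795 - 4p = 166 + 4.5p.
629 = 8.5p, so p* = 74.
q* = 795 − 4(74) = 499.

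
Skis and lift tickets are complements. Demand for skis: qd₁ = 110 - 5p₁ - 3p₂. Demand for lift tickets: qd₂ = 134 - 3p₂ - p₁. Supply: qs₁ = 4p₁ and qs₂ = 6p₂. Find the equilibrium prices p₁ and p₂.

p₁ = 98/13, p₂ = 548/39

Market 1: 110 - 5p₁ - 3p₂ = 4p₁ → 9p₁ + 3p₂ = 110.
Market 2: 9p₂ + p₁ = 134.
Eliminating p₂: 9×(1) − 3×(2) gives 78p₁ = 588, so p₁ = 98/13.
Back-substitute into (2): p₂ = (134 − 1×98/13) / 9 = 548/39.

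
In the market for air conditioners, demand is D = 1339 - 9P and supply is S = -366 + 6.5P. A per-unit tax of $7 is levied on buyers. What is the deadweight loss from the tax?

Pre-tax equilibrium: P* = 110, Q* = 349.
Tax on buyers shifts demand to D = 1339 − 9(P + 7) = 1276 - 9P.
1276 - 9P = -366 + 6.5P gives seller price Ps = 3284/31; buyers pay Pb = 3284/31 + 7 = 3501/31.
New quantity: Q = 1339 − 9(3501/31) = 10000/31.
DWL = ½ × 7 × (349 − 10000/31) = 5733/62.

Deadweight loss = 5733/62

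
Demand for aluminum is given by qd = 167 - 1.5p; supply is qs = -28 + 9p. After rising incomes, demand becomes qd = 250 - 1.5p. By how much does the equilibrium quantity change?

Original equilibrium: p* = 130/7, q* = 974/7.
New equilibrium: 250 - 1.5p = -28 + 9p, so 278 = 10.5p and p' = 556/21; q' = 250 − 1.5(556/21) = 1472/7.
Change in quantity: 1472/7 − 974/7 = 498/7.

Δq = 498/7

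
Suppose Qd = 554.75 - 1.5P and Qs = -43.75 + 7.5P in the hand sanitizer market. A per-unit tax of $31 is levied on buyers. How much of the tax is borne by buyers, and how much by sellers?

Pre-tax equilibrium: P* = 66.5, Q* = 455.
Tax on buyers shifts demand to Qd = 554.75 − 1.5(P + 31) = 508.25 - 1.5P.
508.25 - 1.5P = -43.75 + 7.5P gives seller price Ps = 184/3; buyers pay Pb = 184/3 + 31 = 277/3.
New quantity: Q = 554.75 − 1.5(277/3) = 416.25.
Buyer burden = 277/3 − 66.5 = 155/6; seller burden = 66.5 − 184/3 = 31/6.

Buyers bear 155/6, sellers bear 31/6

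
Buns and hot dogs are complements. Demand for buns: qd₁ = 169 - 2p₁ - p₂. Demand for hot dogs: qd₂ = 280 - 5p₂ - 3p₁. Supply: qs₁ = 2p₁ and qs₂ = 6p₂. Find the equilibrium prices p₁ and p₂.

p₁ = 1579/41, p₂ = 613/41

Market 1: 169 - 2p₁ - p₂ = 2p₁ → 4p₁ + p₂ = 169.
Market 2: 11p₂ + 3p₁ = 280.
Eliminating p₂: 11×(1) − 1×(2) gives 41p₁ = 1579, so p₁ = 1579/41.
Back-substitute into (2): p₂ = (280 − 3×1579/41) / 11 = 613/41.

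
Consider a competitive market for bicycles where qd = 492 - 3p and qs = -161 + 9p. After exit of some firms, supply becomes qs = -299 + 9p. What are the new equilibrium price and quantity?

Original equilibrium: p* = 653/12, q* = 328.75.
New equilibrium: 492 - 3p = -299 + 9p, so 791 = 12p and p' = 791/12; q' = 492 − 3(791/12) = 294.25.

p' = 791/12, q' = 294.25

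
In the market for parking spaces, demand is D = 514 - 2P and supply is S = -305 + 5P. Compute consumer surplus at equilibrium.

Equilibrium: 514 - 2P = -305 + 5P gives P* = 117, Q* = 280.
Demand choke price (D = 0): P = 257.
CS = ½(257 − 117)(280) = 19600.

Consumer surplus = 19600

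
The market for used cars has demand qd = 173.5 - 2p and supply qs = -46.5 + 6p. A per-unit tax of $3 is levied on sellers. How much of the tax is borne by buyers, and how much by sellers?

Buyers bear $2.25, sellers bear $0.75

Pre-tax equilibrium: p* = 27.5, q* = 118.5.
Tax on sellers shifts supply to qs = -46.5 + 6(p − 3) = -64.5 + 6p.
173.5 - 2p = -64.5 + 6p gives buyer price pb = 29.75; sellers receive ps = 29.75 − 3 = 26.75.
New quantity: q = 173.5 − 2(29.75) = 114.
Buyer burden = 29.75 − 27.5 = 2.25; seller burden = 27.5 − 26.75 = 0.75.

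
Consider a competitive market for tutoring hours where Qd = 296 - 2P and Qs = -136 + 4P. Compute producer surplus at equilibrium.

Equilibrium: 296 - 2P = -136 + 4P gives P* = 72, Q* = 152.
Supply starts at P = 34 (where Qs = 0).
PS = ½(72 − 34)(152) = 2888.

Producer surplus = 2888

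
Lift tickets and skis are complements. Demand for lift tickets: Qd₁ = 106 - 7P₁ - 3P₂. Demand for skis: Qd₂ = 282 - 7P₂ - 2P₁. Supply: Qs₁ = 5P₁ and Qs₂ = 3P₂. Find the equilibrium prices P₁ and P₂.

Market 1: 106 - 7P₁ - 3P₂ = 5P₁ → 12P₁ + 3P₂ = 106.
Market 2: 10P₂ + 2P₁ = 282.
Eliminating P₂: 10×(1) − 3×(2) gives 114P₁ = 214, so P₁ = 107/57.
Back-substitute into (2): P₂ = (282 − 2×107/57) / 10 = 1586/57.

P₁ = 107/57, P₂ = 1586/57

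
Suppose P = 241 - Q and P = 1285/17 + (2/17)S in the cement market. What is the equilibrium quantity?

Q* = 148

Set the two price expressions equal: 241 - Q = 1285/17 + (2/17)Q.
2812/17 = (19/17)Q, so Q* = 148.
P* = 241 − (1)(148) = 93.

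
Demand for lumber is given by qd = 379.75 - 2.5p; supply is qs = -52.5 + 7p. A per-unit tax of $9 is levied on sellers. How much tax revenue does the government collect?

Pre-tax equilibrium: p* = 45.5, q* = 266.
Tax on sellers shifts supply to qs = -52.5 + 7(p − 9) = -115.5 + 7p.
379.75 - 2.5p = -115.5 + 7p gives buyer price pb = 1981/38; sellers receive ps = 1981/38 − 9 = 1639/38.
New quantity: q = 379.75 − 2.5(1981/38) = 4739/19.
Revenue = 9 × 4739/19 = 42651/19.

Tax revenue = 42651/19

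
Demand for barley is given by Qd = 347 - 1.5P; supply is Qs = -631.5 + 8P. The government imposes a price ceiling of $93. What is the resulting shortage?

Shortage = 95

Equilibrium price would be P* = 103, so the ceiling at 93 binds.
At P = 93: Qd = 347 − 1.5(93) = 207.5, Qs = -631.5 + 8(93) = 112.5.
Shortage = 207.5 − 112.5 = 95.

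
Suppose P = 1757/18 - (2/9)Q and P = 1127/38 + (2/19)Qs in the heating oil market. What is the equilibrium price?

P* = 51.5

Set the two price expressions equal: 1757/18 - (2/9)Q = 1127/38 + (2/19)Q.
11620/171 = (56/171)Q, so Q* = 207.5.
P* = 1757/18 − (2/9)(207.5) = 51.5.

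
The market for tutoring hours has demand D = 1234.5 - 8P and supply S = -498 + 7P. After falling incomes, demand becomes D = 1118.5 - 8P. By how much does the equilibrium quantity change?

Original equilibrium: P* = 115.5, Q* = 310.5.
New equilibrium: 1118.5 - 8P = -498 + 7P, so 1616.5 = 15P and P' = 3233/30; Q' = 1118.5 − 8(3233/30) = 7691/30.
Change in quantity: 7691/30 − 310.5 = -812/15.

ΔQ = -812/15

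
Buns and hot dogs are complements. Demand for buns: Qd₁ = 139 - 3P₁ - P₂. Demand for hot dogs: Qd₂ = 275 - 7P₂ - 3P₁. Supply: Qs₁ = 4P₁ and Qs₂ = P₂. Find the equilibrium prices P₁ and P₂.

P₁ = 837/53, P₂ = 1508/53

Market 1: 139 - 3P₁ - P₂ = 4P₁ → 7P₁ + P₂ = 139.
Market 2: 8P₂ + 3P₁ = 275.
Eliminating P₂: 8×(1) − 1×(2) gives 53P₁ = 837, so P₁ = 837/53.
Back-substitute into (2): P₂ = (275 − 3×837/53) / 8 = 1508/53.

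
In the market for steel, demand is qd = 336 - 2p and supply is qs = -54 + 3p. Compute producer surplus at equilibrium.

Producer surplus = 5400

Equilibrium: 336 - 2p = -54 + 3p gives p* = 78, q* = 180.
Supply starts at p = 18 (where qs = 0).
PS = ½(78 − 18)(180) = 5400.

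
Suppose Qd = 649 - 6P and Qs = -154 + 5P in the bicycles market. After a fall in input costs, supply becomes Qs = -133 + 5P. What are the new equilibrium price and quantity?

P' = 782/11, Q' = 2447/11

Original equilibrium: P* = 73, Q* = 211.
New equilibrium: 649 - 6P = -133 + 5P, so 782 = 11P and P' = 782/11; Q' = 649 − 6(782/11) = 2447/11.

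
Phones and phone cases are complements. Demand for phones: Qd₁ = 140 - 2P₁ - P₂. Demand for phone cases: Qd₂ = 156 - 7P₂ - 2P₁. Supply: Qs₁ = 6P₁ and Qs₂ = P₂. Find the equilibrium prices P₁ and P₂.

P₁ = 482/31, P₂ = 484/31

Market 1: 140 - 2P₁ - P₂ = 6P₁ → 8P₁ + P₂ = 140.
Market 2: 8P₂ + 2P₁ = 156.
Eliminating P₂: 8×(1) − 1×(2) gives 62P₁ = 964, so P₁ = 482/31.
Back-substitute into (2): P₂ = (156 − 2×482/31) / 8 = 484/31.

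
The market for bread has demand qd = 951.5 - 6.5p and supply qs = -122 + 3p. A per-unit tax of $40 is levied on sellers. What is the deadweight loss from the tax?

Pre-tax equilibrium: p* = 113, q* = 217.
Tax on sellers shifts supply to qs = -122 + 3(p − 40) = -242 + 3p.
951.5 - 6.5p = -242 + 3p gives buyer price pb = 2387/19; sellers receive ps = 2387/19 − 40 = 1627/19.
New quantity: q = 951.5 − 6.5(2387/19) = 2563/19.
DWL = ½ × 40 × (217 − 2563/19) = 31200/19.

Deadweight loss = 31200/19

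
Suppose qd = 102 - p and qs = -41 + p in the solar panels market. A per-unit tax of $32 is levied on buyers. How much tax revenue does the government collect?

Tax revenue = 464

Pre-tax equilibrium: p* = 71.5, q* = 30.5.
Tax on buyers shifts demand to qd = 102 − 1(p + 32) = 70 - p.
70 - p = -41 + p gives seller price ps = 55.5; buyers pay pb = 55.5 + 32 = 87.5.
New quantity: q = 102 − 1(87.5) = 14.5.
Revenue = 32 × 14.5 = 464.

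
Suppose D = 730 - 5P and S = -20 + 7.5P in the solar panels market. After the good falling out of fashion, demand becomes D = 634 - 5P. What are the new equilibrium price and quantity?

Original equilibrium: P* = 60, Q* = 430.
New equilibrium: 634 - 5P = -20 + 7.5P, so 654 = 12.5P and P' = 52.32; Q' = 634 − 5(52.32) = 372.4.

P' = 52.32, Q' = 372.4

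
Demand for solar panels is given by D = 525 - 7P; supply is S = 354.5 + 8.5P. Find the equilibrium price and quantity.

P* = 11, Q* = 448

Set D = S: 525 - 7P = 354.5 + 8.5P.
170.5 = 15.5P, so P* = 11.
Q* = 525 − 7(11) = 448.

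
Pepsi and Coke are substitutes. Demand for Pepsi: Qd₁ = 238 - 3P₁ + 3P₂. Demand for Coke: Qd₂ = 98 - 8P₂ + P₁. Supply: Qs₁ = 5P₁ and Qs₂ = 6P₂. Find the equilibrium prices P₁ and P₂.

Market 1: 238 - 3P₁ + 3P₂ = 5P₁ → 8P₁ - 3P₂ = 238.
Market 2: 14P₂ - P₁ = 98.
Eliminating P₂: 14×(1) + 3×(2) gives 109P₁ = 3626, so P₁ = 3626/109.
Back-substitute into (2): P₂ = (98 + 1×3626/109) / 14 = 1022/109.

P₁ = 3626/109, P₂ = 1022/109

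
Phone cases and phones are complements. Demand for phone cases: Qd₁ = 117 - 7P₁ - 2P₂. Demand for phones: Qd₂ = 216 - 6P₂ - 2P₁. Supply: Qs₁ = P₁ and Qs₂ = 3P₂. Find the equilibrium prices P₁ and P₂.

P₁ = 621/68, P₂ = 747/34

Market 1: 117 - 7P₁ - 2P₂ = P₁ → 8P₁ + 2P₂ = 117.
Market 2: 9P₂ + 2P₁ = 216.
Eliminating P₂: 9×(1) − 2×(2) gives 68P₁ = 621, so P₁ = 621/68.
Back-substitute into (2): P₂ = (216 − 2×621/68) / 9 = 747/34.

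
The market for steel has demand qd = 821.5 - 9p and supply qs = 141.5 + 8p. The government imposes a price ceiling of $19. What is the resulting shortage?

Equilibrium price would be p* = 40, so the ceiling at 19 binds.
At p = 19: qd = 821.5 − 9(19) = 650.5, qs = 141.5 + 8(19) = 293.5.
Shortage = 650.5 − 293.5 = 357.

Shortage = 357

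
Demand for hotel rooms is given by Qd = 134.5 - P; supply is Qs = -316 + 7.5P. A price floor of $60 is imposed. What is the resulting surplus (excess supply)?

Equilibrium price would be P* = 53, so the floor at 60 binds.
At P = 60: Qd = 74.5, Qs = 134.
Surplus = 134 − 74.5 = 59.5.

Surplus = 59.5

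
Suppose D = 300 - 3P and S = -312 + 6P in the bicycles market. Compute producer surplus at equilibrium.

Producer surplus = 768

Equilibrium: 300 - 3P = -312 + 6P gives P* = 68, Q* = 96.
Supply starts at P = 52 (where S = 0).
PS = ½(68 − 52)(96) = 768.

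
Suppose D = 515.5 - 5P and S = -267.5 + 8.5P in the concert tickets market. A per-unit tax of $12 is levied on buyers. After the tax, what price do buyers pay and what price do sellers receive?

Buyers pay 590/9, sellers receive 482/9

Pre-tax equilibrium: P* = 58, Q* = 225.5.
Tax on buyers shifts demand to D = 515.5 − 5(P + 12) = 455.5 - 5P.
455.5 - 5P = -267.5 + 8.5P gives seller price Ps = 482/9; buyers pay Pb = 482/9 + 12 = 590/9.
New quantity: Q = 515.5 − 5(590/9) = 3379/18.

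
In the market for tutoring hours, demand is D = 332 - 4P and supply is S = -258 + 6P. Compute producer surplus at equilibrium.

Producer surplus = 768

Equilibrium: 332 - 4P = -258 + 6P gives P* = 59, Q* = 96.
Supply starts at P = 43 (where S = 0).
PS = ½(59 − 43)(96) = 768.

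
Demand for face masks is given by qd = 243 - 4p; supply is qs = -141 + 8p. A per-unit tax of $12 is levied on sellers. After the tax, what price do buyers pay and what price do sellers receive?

Pre-tax equilibrium: p* = 32, q* = 115.
Tax on sellers shifts supply to qs = -141 + 8(p − 12) = -237 + 8p.
243 - 4p = -237 + 8p gives buyer price pb = 40; sellers receive ps = 40 − 12 = 28.
New quantity: q = 243 − 4(40) = 83.

Buyers pay $40, sellers receive $28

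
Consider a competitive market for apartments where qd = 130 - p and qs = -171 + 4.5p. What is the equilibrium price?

Set qd = qs: 130 - p = -171 + 4.5p.
301 = 5.5p, so p* = 602/11.
q* = 130 − 1(602/11) = 828/11.

p* = 602/11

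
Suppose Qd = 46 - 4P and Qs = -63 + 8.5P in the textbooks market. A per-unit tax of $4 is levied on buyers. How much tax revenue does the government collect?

Tax revenue = 0.96

Pre-tax equilibrium: P* = 8.72, Q* = 11.12.
Tax on buyers shifts demand to Qd = 46 − 4(P + 4) = 30 - 4P.
30 - 4P = -63 + 8.5P gives seller price Ps = 7.44; buyers pay Pb = 7.44 + 4 = 11.44.
New quantity: Q = 46 − 4(11.44) = 0.24.
Revenue = 4 × 0.24 = 0.96.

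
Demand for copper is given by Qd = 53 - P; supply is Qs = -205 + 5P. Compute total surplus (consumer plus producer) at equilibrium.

Equilibrium: 53 - P = -205 + 5P gives P* = 43, Q* = 10.
Demand choke price: P = 53; supply starts at P = 41.
CS = ½(53 − 43)(10) = 50; PS = ½(43 − 41)(10) = 10.

Total surplus = 60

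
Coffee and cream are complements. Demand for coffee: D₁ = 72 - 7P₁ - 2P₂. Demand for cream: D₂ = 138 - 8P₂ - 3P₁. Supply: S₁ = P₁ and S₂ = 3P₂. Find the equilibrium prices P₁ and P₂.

Market 1: 72 - 7P₁ - 2P₂ = P₁ → 8P₁ + 2P₂ = 72.
Market 2: 11P₂ + 3P₁ = 138.
Eliminating P₂: 11×(1) − 2×(2) gives 82P₁ = 516, so P₁ = 258/41.
Back-substitute into (2): P₂ = (138 − 3×258/41) / 11 = 444/41.

P₁ = 258/41, P₂ = 444/41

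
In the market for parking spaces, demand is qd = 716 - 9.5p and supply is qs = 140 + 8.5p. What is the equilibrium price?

Set qd = qs: 716 - 9.5p = 140 + 8.5p.
576 = 18p, so p* = 32.
q* = 716 − 9.5(32) = 412.

p* = 32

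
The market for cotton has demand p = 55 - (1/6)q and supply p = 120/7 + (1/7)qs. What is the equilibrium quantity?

Set the two price expressions equal: 55 - (1/6)q = 120/7 + (1/7)q.
265/7 = (13/42)q, so q* = 1590/13.
p* = 55 − (1/6)(1590/13) = 450/13.

q* = 1590/13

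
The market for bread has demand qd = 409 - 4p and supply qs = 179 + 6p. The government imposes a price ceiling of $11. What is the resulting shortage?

Shortage = 120

Equilibrium price would be p* = 23, so the ceiling at 11 binds.
At p = 11: qd = 409 − 4(11) = 365, qs = 179 + 6(11) = 245.
Shortage = 365 − 245 = 120.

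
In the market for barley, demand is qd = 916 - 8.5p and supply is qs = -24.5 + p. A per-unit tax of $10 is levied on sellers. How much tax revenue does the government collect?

Pre-tax equilibrium: p* = 99, q* = 74.5.
Tax on sellers shifts supply to qs = -24.5 + 1(p − 10) = -34.5 + p.
916 - 8.5p = -34.5 + p gives buyer price pb = 1901/19; sellers receive ps = 1901/19 − 10 = 1711/19.
New quantity: q = 916 − 8.5(1901/19) = 2491/38.
Revenue = 10 × 2491/38 = 12455/19.

Tax revenue = 12455/19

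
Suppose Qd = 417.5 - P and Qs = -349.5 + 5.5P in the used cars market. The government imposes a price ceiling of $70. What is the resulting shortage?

Equilibrium price would be P* = 118, so the ceiling at 70 binds.
At P = 70: Qd = 417.5 − 1(70) = 347.5, Qs = -349.5 + 5.5(70) = 35.5.
Shortage = 347.5 − 35.5 = 312.

Shortage = 312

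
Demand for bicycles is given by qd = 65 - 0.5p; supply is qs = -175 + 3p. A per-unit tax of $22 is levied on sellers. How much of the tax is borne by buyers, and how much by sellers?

Buyers bear 132/7, sellers bear 22/7

Pre-tax equilibrium: p* = 480/7, q* = 215/7.
Tax on sellers shifts supply to qs = -175 + 3(p − 22) = -241 + 3p.
65 - 0.5p = -241 + 3p gives buyer price pb = 612/7; sellers receive ps = 612/7 − 22 = 458/7.
New quantity: q = 65 − 0.5(612/7) = 149/7.
Buyer burden = 612/7 − 480/7 = 132/7; seller burden = 480/7 − 458/7 = 22/7.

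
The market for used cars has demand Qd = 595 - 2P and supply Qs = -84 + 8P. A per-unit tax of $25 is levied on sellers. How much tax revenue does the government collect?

Pre-tax equilibrium: P* = 67.9, Q* = 459.2.
Tax on sellers shifts supply to Qs = -84 + 8(P − 25) = -284 + 8P.
595 - 2P = -284 + 8P gives buyer price Pb = 87.9; sellers receive Ps = 87.9 − 25 = 62.9.
New quantity: Q = 595 − 2(87.9) = 419.2.
Revenue = 25 × 419.2 = 10480.

Tax revenue = 10480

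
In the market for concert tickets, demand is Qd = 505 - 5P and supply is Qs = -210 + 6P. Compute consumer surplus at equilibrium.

Equilibrium: 505 - 5P = -210 + 6P gives P* = 65, Q* = 180.
Demand choke price (Qd = 0): P = 101.
CS = ½(101 − 65)(180) = 3240.

Consumer surplus = 3240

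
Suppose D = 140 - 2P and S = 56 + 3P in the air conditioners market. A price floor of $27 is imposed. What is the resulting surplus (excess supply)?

Equilibrium price would be P* = 16.8, so the floor at 27 binds.
At P = 27: D = 86, S = 137.
Surplus = 137 − 86 = 51.

Surplus = 51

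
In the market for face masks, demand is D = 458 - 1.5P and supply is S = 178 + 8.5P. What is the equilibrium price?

Set D = S: 458 - 1.5P = 178 + 8.5P.
280 = 10P, so P* = 28.
Q* = 458 − 1.5(28) = 416.

P* = 28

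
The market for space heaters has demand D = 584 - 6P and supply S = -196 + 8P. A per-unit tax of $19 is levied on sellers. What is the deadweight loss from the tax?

Pre-tax equilibrium: P* = 390/7, Q* = 1748/7.
Tax on sellers shifts supply to S = -196 + 8(P − 19) = -348 + 8P.
584 - 6P = -348 + 8P gives buyer price Pb = 466/7; sellers receive Ps = 466/7 − 19 = 333/7.
New quantity: Q = 584 − 6(466/7) = 1292/7.
DWL = ½ × 19 × (1748/7 − 1292/7) = 4332/7.

Deadweight loss = 4332/7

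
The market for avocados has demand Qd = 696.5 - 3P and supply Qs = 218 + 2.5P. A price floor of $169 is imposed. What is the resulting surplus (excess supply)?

Surplus = 451

Equilibrium price would be P* = 87, so the floor at 169 binds.
At P = 169: Qd = 189.5, Qs = 640.5.
Surplus = 640.5 − 189.5 = 451.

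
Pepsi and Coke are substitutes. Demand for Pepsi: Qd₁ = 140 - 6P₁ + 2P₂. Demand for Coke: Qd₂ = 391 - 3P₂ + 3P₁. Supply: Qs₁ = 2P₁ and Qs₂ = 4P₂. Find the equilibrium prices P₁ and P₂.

P₁ = 35.24, P₂ = 70.96

Market 1: 140 - 6P₁ + 2P₂ = 2P₁ → 8P₁ - 2P₂ = 140.
Market 2: 7P₂ - 3P₁ = 391.
Eliminating P₂: 7×(1) + 2×(2) gives 50P₁ = 1762, so P₁ = 35.24.
Back-substitute into (2): P₂ = (391 + 3×35.24) / 7 = 70.96.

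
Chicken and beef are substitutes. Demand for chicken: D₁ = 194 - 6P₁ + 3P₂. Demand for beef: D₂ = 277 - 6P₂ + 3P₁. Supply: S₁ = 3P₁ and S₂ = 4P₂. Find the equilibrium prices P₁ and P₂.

Market 1: 194 - 6P₁ + 3P₂ = 3P₁ → 9P₁ - 3P₂ = 194.
Market 2: 10P₂ - 3P₁ = 277.
Eliminating P₂: 10×(1) + 3×(2) gives 81P₁ = 2771, so P₁ = 2771/81.
Back-substitute into (2): P₂ = (277 + 3×2771/81) / 10 = 1025/27.

P₁ = 2771/81, P₂ = 1025/27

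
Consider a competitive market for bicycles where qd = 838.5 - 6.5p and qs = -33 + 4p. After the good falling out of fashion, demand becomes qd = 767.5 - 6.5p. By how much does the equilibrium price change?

Δp = -142/21

Original equilibrium: p* = 83, q* = 299.
New equilibrium: 767.5 - 6.5p = -33 + 4p, so 800.5 = 10.5p and p' = 1601/21; q' = 767.5 − 6.5(1601/21) = 5711/21.
Change in price: 1601/21 − 83 = -142/21.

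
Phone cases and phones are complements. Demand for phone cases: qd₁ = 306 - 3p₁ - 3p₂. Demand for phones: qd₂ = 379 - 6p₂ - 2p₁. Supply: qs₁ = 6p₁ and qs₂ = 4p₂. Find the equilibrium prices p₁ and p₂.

Market 1: 306 - 3p₁ - 3p₂ = 6p₁ → 9p₁ + 3p₂ = 306.
Market 2: 10p₂ + 2p₁ = 379.
Eliminating p₂: 10×(1) − 3×(2) gives 84p₁ = 1923, so p₁ = 641/28.
Back-substitute into (2): p₂ = (379 − 2×641/28) / 10 = 933/28.

p₁ = 641/28, p₂ = 933/28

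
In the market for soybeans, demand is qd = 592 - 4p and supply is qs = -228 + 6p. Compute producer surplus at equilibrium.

Equilibrium: 592 - 4p = -228 + 6p gives p* = 82, q* = 264.
Supply starts at p = 38 (where qs = 0).
PS = ½(82 − 38)(264) = 5808.

Producer surplus = 5808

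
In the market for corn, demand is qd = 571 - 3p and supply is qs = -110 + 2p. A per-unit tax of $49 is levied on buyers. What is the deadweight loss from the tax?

Pre-tax equilibrium: p* = 136.2, q* = 162.4.
Tax on buyers shifts demand to qd = 571 − 3(p + 49) = 424 - 3p.
424 - 3p = -110 + 2p gives seller price ps = 106.8; buyers pay pb = 106.8 + 49 = 155.8.
New quantity: q = 571 − 3(155.8) = 103.6.
DWL = ½ × 49 × (162.4 − 103.6) = 1440.6.

Deadweight loss = 1440.6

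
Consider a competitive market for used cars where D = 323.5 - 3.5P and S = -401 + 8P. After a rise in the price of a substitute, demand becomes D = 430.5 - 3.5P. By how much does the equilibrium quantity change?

Original equilibrium: P* = 63, Q* = 103.
New equilibrium: 430.5 - 3.5P = -401 + 8P, so 831.5 = 11.5P and P' = 1663/23; Q' = 430.5 − 3.5(1663/23) = 4081/23.
Change in quantity: 4081/23 − 103 = 1712/23.

ΔQ = 1712/23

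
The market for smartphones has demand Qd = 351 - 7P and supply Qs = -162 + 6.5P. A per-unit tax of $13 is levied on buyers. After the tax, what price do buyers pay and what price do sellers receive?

Pre-tax equilibrium: P* = 38, Q* = 85.
Tax on buyers shifts demand to Qd = 351 − 7(P + 13) = 260 - 7P.
260 - 7P = -162 + 6.5P gives seller price Ps = 844/27; buyers pay Pb = 844/27 + 13 = 1195/27.
New quantity: Q = 351 − 7(1195/27) = 1112/27.

Buyers pay 1195/27, sellers receive 844/27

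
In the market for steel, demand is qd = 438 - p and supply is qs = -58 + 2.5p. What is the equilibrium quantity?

Set qd = qs: 438 - p = -58 + 2.5p.
496 = 3.5p, so p* = 992/7.
q* = 438 − 1(992/7) = 2074/7.

q* = 2074/7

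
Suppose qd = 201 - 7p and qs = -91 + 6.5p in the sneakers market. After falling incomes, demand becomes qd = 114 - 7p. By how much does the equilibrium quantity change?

Δq = -377/9

Original equilibrium: p* = 584/27, q* = 1339/27.
New equilibrium: 114 - 7p = -91 + 6.5p, so 205 = 13.5p and p' = 410/27; q' = 114 − 7(410/27) = 208/27.
Change in quantity: 208/27 − 1339/27 = -377/9.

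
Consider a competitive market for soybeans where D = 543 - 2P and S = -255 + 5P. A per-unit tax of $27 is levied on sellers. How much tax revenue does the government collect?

Tax revenue = 52245/7

Pre-tax equilibrium: P* = 114, Q* = 315.
Tax on sellers shifts supply to S = -255 + 5(P − 27) = -390 + 5P.
543 - 2P = -390 + 5P gives buyer price Pb = 933/7; sellers receive Ps = 933/7 − 27 = 744/7.
New quantity: Q = 543 − 2(933/7) = 1935/7.
Revenue = 27 × 1935/7 = 52245/7.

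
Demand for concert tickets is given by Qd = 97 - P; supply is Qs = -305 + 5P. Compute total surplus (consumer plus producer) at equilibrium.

Equilibrium: 97 - P = -305 + 5P gives P* = 67, Q* = 30.
Demand choke price: P = 97; supply starts at P = 61.
CS = ½(97 − 67)(30) = 450; PS = ½(67 − 61)(30) = 90.

Total surplus = 540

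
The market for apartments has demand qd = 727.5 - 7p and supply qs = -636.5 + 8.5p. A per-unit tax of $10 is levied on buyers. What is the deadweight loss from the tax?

Deadweight loss = 5950/31

Pre-tax equilibrium: p* = 88, q* = 111.5.
Tax on buyers shifts demand to qd = 727.5 − 7(p + 10) = 657.5 - 7p.
657.5 - 7p = -636.5 + 8.5p gives seller price ps = 2588/31; buyers pay pb = 2588/31 + 10 = 2898/31.
New quantity: q = 727.5 − 7(2898/31) = 4533/62.
DWL = ½ × 10 × (111.5 − 4533/62) = 5950/31.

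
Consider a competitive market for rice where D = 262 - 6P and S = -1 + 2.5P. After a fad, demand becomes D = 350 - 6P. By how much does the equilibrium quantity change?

Original equilibrium: P* = 526/17, Q* = 1298/17.
New equilibrium: 350 - 6P = -1 + 2.5P, so 351 = 8.5P and P' = 702/17; Q' = 350 − 6(702/17) = 1738/17.
Change in quantity: 1738/17 − 1298/17 = 440/17.

ΔQ = 440/17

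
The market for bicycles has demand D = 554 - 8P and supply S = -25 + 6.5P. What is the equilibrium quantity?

Set D = S: 554 - 8P = -25 + 6.5P.
579 = 14.5P, so P* = 1158/29.
Q* = 554 − 8(1158/29) = 6802/29.

Q* = 6802/29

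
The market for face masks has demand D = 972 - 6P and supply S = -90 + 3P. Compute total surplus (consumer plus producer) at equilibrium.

Total surplus = 17424

Equilibrium: 972 - 6P = -90 + 3P gives P* = 118, Q* = 264.
Demand choke price: P = 162; supply starts at P = 30.
CS = ½(162 − 118)(264) = 5808; PS = ½(118 − 30)(264) = 11616.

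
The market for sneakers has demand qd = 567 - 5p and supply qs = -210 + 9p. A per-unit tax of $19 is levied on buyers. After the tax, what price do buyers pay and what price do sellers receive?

Buyers pay 474/7, sellers receive 341/7

Pre-tax equilibrium: p* = 55.5, q* = 289.5.
Tax on buyers shifts demand to qd = 567 − 5(p + 19) = 472 - 5p.
472 - 5p = -210 + 9p gives seller price ps = 341/7; buyers pay pb = 341/7 + 19 = 474/7.
New quantity: q = 567 − 5(474/7) = 1599/7.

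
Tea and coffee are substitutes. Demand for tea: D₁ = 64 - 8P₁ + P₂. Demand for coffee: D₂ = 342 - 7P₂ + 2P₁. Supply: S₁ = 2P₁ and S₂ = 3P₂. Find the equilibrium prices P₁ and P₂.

Market 1: 64 - 8P₁ + P₂ = 2P₁ → 10P₁ - P₂ = 64.
Market 2: 10P₂ - 2P₁ = 342.
Eliminating P₂: 10×(1) + 1×(2) gives 98P₁ = 982, so P₁ = 491/49.
Back-substitute into (2): P₂ = (342 + 2×491/49) / 10 = 1774/49.

P₁ = 491/49, P₂ = 1774/49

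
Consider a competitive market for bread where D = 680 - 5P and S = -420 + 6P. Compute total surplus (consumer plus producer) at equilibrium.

Total surplus = 5940

Equilibrium: 680 - 5P = -420 + 6P gives P* = 100, Q* = 180.
Demand choke price: P = 136; supply starts at P = 70.
CS = ½(136 − 100)(180) = 3240; PS = ½(100 − 70)(180) = 2700.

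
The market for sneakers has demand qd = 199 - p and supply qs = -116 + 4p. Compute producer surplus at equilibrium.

Producer surplus = 2312

Equilibrium: 199 - p = -116 + 4p gives p* = 63, q* = 136.
Supply starts at p = 29 (where qs = 0).
PS = ½(63 − 29)(136) = 2312.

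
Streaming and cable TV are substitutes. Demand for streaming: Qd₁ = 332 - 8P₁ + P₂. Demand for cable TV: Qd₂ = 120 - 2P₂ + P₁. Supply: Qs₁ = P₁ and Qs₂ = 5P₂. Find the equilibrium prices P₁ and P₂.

Market 1: 332 - 8P₁ + P₂ = P₁ → 9P₁ - P₂ = 332.
Market 2: 7P₂ - P₁ = 120.
Eliminating P₂: 7×(1) + 1×(2) gives 62P₁ = 2444, so P₁ = 1222/31.
Back-substitute into (2): P₂ = (120 + 1×1222/31) / 7 = 706/31.

P₁ = 1222/31, P₂ = 706/31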